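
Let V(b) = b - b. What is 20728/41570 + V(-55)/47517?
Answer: 10364/20785 ≈ 0.49863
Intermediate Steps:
V(b) = 0
20728/41570 + V(-55)/47517 = 20728/41570 + 0/47517 = 20728*(1/41570) + 0*(1/47517) = 10364/20785 + 0 = 10364/20785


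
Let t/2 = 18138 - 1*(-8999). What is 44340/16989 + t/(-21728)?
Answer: 984727/8788976 ≈ 0.11204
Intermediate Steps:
t = 54274 (t = 2*(18138 - 1*(-8999)) = 2*(18138 + 8999) = 2*27137 = 54274)
44340/16989 + t/(-21728) = 44340/16989 + 54274/(-21728) = 44340*(1/16989) + 54274*(-1/21728) = 14780/5663 - 27137/10864 = 984727/8788976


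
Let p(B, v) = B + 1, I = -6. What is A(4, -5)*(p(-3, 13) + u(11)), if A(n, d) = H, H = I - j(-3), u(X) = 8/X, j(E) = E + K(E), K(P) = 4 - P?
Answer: 140/11 ≈ 12.727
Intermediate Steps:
j(E) = 4 (j(E) = E + (4 - E) = 4)
p(B, v) = 1 + B
H = -10 (H = -6 - 1*4 = -6 - 4 = -10)
A(n, d) = -10
A(4, -5)*(p(-3, 13) + u(11)) = -10*((1 - 3) + 8/11) = -10*(-2 + 8*(1/11)) = -10*(-2 + 8/11) = -10*(-14/11) = 140/11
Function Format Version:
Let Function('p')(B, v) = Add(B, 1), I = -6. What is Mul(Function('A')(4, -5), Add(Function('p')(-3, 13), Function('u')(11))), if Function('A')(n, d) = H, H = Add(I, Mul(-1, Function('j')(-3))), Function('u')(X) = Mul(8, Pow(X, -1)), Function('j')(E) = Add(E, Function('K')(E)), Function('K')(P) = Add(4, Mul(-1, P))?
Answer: Rational(140, 11) ≈ 12.727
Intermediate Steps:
Function('j')(E) = 4 (Function('j')(E) = Add(E, Add(4, Mul(-1, E))) = 4)
Function('p')(B, v) = Add(1, B)
H = -10 (H = Add(-6, Mul(-1, 4)) = Add(-6, -4) = -10)
Function('A')(n, d) = -10
Mul(Function('A')(4, -5), Add(Function('p')(-3, 13), Function('u')(11))) = Mul(-10, Add(Add(1, -3), Mul(8, Pow(11, -1)))) = Mul(-10, Add(-2, Mul(8, Rational(1, 11)))) = Mul(-10, Add(-2, Rational(8, 11))) = Mul(-10, Rational(-14, 11)) = Rational(140, 11)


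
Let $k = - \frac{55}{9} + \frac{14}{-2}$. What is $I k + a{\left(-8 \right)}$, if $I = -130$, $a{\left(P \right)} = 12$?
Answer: $\frac{15448}{9} \approx 1716.4$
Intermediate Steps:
$k = - \frac{118}{9}$ ($k = \left(-55\right) \frac{1}{9} + 14 \left(- \frac{1}{2}\right) = - \frac{55}{9} - 7 = - \frac{118}{9} \approx -13.111$)
$I k + a{\left(-8 \right)} = \left(-130\right) \left(- \frac{118}{9}\right) + 12 = \frac{15340}{9} + 12 = \frac{15448}{9}$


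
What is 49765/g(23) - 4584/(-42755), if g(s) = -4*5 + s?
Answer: 2127716327/128265 ≈ 16588.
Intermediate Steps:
g(s) = -20 + s
49765/g(23) - 4584/(-42755) = 49765/(-20 + 23) - 4584/(-42755) = 49765/3 - 4584*(-1/42755) = 49765*(⅓) + 4584/42755 = 49765/3 + 4584/42755 = 2127716327/128265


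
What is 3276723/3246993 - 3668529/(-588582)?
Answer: 512604005929/70782282738 ≈ 7.2420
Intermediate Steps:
3276723/3246993 - 3668529/(-588582) = 3276723*(1/3246993) - 3668529*(-1/588582) = 1092241/1082331 + 1222843/196194 = 512604005929/70782282738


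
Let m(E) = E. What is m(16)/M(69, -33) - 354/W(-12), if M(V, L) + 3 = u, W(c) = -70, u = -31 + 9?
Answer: 773/175 ≈ 4.4171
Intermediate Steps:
u = -22
M(V, L) = -25 (M(V, L) = -3 - 22 = -25)
m(16)/M(69, -33) - 354/W(-12) = 16/(-25) - 354/(-70) = 16*(-1/25) - 354*(-1/70) = -16/25 + 177/35 = 773/175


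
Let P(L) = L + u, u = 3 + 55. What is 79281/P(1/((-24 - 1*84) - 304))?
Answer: 3629308/2655 ≈ 1367.0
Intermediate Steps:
u = 58
P(L) = 58 + L (P(L) = L + 58 = 58 + L)
79281/P(1/((-24 - 1*84) - 304)) = 79281/(58 + 1/((-24 - 1*84) - 304)) = 79281/(58 + 1/((-24 - 84) - 304)) = 79281/(58 + 1/(-108 - 304)) = 79281/(58 + 1/(-412)) = 79281/(58 - 1/412) = 79281/(23895/412) = 79281*(412/23895) = 3629308/2655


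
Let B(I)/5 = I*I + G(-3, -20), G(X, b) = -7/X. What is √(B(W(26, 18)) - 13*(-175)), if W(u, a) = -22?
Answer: 2*√10590/3 ≈ 68.605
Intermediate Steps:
B(I) = 35/3 + 5*I² (B(I) = 5*(I*I - 7/(-3)) = 5*(I² - 7*(-⅓)) = 5*(I² + 7/3) = 5*(7/3 + I²) = 35/3 + 5*I²)
√(B(W(26, 18)) - 13*(-175)) = √((35/3 + 5*(-22)²) - 13*(-175)) = √((35/3 + 5*484) + 2275) = √((35/3 + 2420) + 2275) = √(7295/3 + 2275) = √(14120/3) = 2*√10590/3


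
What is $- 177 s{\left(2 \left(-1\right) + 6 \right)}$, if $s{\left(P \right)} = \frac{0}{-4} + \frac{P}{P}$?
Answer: $-177$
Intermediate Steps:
$s{\left(P \right)} = 1$ ($s{\left(P \right)} = 0 \left(- \frac{1}{4}\right) + 1 = 0 + 1 = 1$)
$- 177 s{\left(2 \left(-1\right) + 6 \right)} = \left(-177\right) 1 = -177$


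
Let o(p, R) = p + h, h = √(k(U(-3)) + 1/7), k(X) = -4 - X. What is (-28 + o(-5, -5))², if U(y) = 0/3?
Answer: 7596/7 - 198*I*√21/7 ≈ 1085.1 - 129.62*I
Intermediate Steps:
U(y) = 0 (U(y) = 0*(⅓) = 0)
h = 3*I*√21/7 (h = √((-4 - 1*0) + 1/7) = √((-4 + 0) + ⅐) = √(-4 + ⅐) = √(-27/7) = 3*I*√21/7 ≈ 1.964*I)
o(p, R) = p + 3*I*√21/7
(-28 + o(-5, -5))² = (-28 + (-5 + 3*I*√21/7))² = (-33 + 3*I*√21/7)²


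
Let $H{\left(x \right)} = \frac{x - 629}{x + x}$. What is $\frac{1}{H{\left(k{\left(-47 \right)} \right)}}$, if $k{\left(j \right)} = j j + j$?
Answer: $\frac{4324}{1533} \approx 2.8206$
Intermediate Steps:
$k{\left(j \right)} = j + j^{2}$ ($k{\left(j \right)} = j^{2} + j = j + j^{2}$)
$H{\left(x \right)} = \frac{-629 + x}{2 x}$
$\frac{1}{H{\left(k{\left(-47 \right)} \right)}} = \frac{1}{\frac{1}{2} \frac{1}{\left(-47\right) \left(1 - 47\right)} \left(-629 - 47 \left(1 - 47\right)\right)} = \frac{1}{\frac{1}{2} \frac{1}{\left(-47\right) \left(-46\right)} \left(-629 - -2162\right)} = \frac{1}{\frac{1}{2} \cdot \frac{1}{2162} \left(-629 + 2162\right)} = \frac{1}{\frac{1}{2} \cdot \frac{1}{2162} \cdot 1533} = \frac{1}{\frac{1533}{4324}} = \frac{4324}{1533}$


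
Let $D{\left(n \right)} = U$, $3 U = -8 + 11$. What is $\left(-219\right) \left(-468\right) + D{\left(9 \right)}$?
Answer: $102493$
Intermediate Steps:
$U = 1$ ($U = \frac{-8 + 11}{3} = \frac{1}{3} \cdot 3 = 1$)
$D{\left(n \right)} = 1$
$\left(-219\right) \left(-468\right) + D{\left(9 \right)} = \left(-219\right) \left(-468\right) + 1 = 102492 + 1 = 102493$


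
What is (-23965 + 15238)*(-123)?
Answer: 1073421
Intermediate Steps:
(-23965 + 15238)*(-123) = -8727*(-123) = 1073421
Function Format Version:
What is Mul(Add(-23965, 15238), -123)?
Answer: 1073421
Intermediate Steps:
Mul(Add(-23965, 15238), -123) = Mul(-8727, -123) = 1073421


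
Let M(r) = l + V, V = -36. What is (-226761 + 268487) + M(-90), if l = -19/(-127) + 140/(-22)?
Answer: 58232249/1397 ≈ 41684.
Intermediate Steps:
l = -8681/1397 (l = -19*(-1/127) + 140*(-1/22) = 19/127 - 70/11 = -8681/1397 ≈ -6.2140)
M(r) = -58973/1397 (M(r) = -8681/1397 - 36 = -58973/1397)
(-226761 + 268487) + M(-90) = (-226761 + 268487) - 58973/1397 = 41726 - 58973/1397 = 58232249/1397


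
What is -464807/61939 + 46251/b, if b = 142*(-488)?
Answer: -1524956807/186614128 ≈ -8.1717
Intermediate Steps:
b = -69296
-464807/61939 + 46251/b = -464807/61939 + 46251/(-69296) = -464807*1/61939 + 46251*(-1/69296) = -20209/2693 - 46251/69296 = -1524956807/186614128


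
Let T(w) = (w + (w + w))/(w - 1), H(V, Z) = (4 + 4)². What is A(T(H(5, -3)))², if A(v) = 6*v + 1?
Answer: 18225/49 ≈ 371.94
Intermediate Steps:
H(V, Z) = 64 (H(V, Z) = 8² = 64)
T(w) = 3*w/(-1 + w) (T(w) = (w + 2*w)/(-1 + w) = (3*w)/(-1 + w) = 3*w/(-1 + w))
A(v) = 1 + 6*v
A(T(H(5, -3)))² = (1 + 6*(3*64/(-1 + 64)))² = (1 + 6*(3*64/63))² = (1 + 6*(3*64*(1/63)))² = (1 + 6*(64/21))² = (1 + 128/7)² = (135/7)² = 18225/49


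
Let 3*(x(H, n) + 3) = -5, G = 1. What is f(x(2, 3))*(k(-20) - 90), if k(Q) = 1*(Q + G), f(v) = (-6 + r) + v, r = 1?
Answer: 3161/3 ≈ 1053.7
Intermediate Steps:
x(H, n) = -14/3 (x(H, n) = -3 + (⅓)*(-5) = -3 - 5/3 = -14/3)
f(v) = -5 + v (f(v) = (-6 + 1) + v = -5 + v)
k(Q) = 1 + Q (k(Q) = 1*(Q + 1) = 1*(1 + Q) = 1 + Q)
f(x(2, 3))*(k(-20) - 90) = (-5 - 14/3)*((1 - 20) - 90) = -29*(-19 - 90)/3 = -29/3*(-109) = 3161/3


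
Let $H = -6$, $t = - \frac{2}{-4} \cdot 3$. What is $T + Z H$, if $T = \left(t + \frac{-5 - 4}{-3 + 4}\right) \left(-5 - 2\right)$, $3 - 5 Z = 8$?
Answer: $\frac{117}{2} \approx 58.5$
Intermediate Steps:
$Z = -1$ ($Z = \frac{3}{5} - \frac{8}{5} = -1$)
$t = \frac{3}{2}$ ($t = \left(-2\right) \left(- \frac{1}{4}\right) 3 = \frac{1}{2} \cdot 3 = \frac{3}{2} \approx 1.5$)
$T = \frac{105}{2}$ ($T = \left(\frac{3}{2} + \frac{-5 - 4}{-3 + 4}\right) \left(-5 - 2\right) = \left(\frac{3}{2} - \frac{9}{1}\right) \left(-7\right) = \left(\frac{3}{2} - 9\right) \left(-7\right) = \left(- \frac{15}{2}\right) \left(-7\right) = \frac{105}{2} \approx 52.5$)
$T + Z H = \frac{105}{2} - -6 = \frac{105}{2} + 6 = \frac{117}{2}$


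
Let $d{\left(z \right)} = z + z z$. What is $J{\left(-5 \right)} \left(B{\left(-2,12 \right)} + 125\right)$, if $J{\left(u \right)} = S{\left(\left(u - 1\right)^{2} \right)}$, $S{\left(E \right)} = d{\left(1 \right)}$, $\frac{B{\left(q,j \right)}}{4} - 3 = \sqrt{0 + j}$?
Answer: $274 + 16 \sqrt{3} \approx 301.71$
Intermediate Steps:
$d{\left(z \right)} = z + z^{2}$
$B{\left(q,j \right)} = 12 + 4 \sqrt{j}$ ($B{\left(q,j \right)} = 12 + 4 \sqrt{0 + j} = 12 + 4 \sqrt{j}$)
$S{\left(E \right)} = 2$ ($S{\left(E \right)} = 1 \left(1 + 1\right) = 1 \cdot 2 = 2$)
$J{\left(u \right)} = 2$
$J{\left(-5 \right)} \left(B{\left(-2,12 \right)} + 125\right) = 2 \left(\left(12 + 4 \sqrt{12}\right) + 125\right) = 2 \left(\left(12 + 4 \cdot 2 \sqrt{3}\right) + 125\right) = 2 \left(\left(12 + 8 \sqrt{3}\right) + 125\right) = 2 \left(137 + 8 \sqrt{3}\right) = 274 + 16 \sqrt{3}$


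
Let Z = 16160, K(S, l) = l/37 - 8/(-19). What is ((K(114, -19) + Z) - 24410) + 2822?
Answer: -3815949/703 ≈ -5428.1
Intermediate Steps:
K(S, l) = 8/19 + l/37 (K(S, l) = l*(1/37) - 8*(-1/19) = l/37 + 8/19 = 8/19 + l/37)
((K(114, -19) + Z) - 24410) + 2822 = (((8/19 + (1/37)*(-19)) + 16160) - 24410) + 2822 = (((8/19 - 19/37) + 16160) - 24410) + 2822 = ((-65/703 + 16160) - 24410) + 2822 = (11360415/703 - 24410) + 2822 = -5799815/703 + 2822 = -3815949/703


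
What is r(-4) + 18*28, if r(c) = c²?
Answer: 520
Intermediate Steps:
r(-4) + 18*28 = (-4)² + 18*28 = 16 + 504 = 520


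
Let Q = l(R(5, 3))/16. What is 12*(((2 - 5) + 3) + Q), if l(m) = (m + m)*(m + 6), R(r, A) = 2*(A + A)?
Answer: 324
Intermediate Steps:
R(r, A) = 4*A (R(r, A) = 2*(2*A) = 4*A)
l(m) = 2*m*(6 + m) (l(m) = (2*m)*(6 + m) = 2*m*(6 + m))
Q = 27 (Q = (2*(4*3)*(6 + 4*3))/16 = (2*12*(6 + 12))*(1/16) = (2*12*18)*(1/16) = 432*(1/16) = 27)
12*(((2 - 5) + 3) + Q) = 12*(((2 - 5) + 3) + 27) = 12*((-3 + 3) + 27) = 12*(0 + 27) = 12*27 = 324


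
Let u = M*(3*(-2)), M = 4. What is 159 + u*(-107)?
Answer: 2727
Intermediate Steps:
u = -24 (u = 4*(3*(-2)) = 4*(-6) = -24)
159 + u*(-107) = 159 - 24*(-107) = 159 + 2568 = 2727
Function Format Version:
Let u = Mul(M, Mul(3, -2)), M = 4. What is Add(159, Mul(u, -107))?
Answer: 2727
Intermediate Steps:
u = -24 (u = Mul(4, Mul(3, -2)) = Mul(4, -6) = -24)
Add(159, Mul(u, -107)) = Add(159, Mul(-24, -107)) = Add(159, 2568) = 2727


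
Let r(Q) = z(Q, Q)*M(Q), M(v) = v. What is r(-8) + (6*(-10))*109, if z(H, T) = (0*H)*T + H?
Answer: -6476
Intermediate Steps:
z(H, T) = H (z(H, T) = 0*T + H = 0 + H = H)
r(Q) = Q² (r(Q) = Q*Q = Q²)
r(-8) + (6*(-10))*109 = (-8)² + (6*(-10))*109 = 64 - 60*109 = 64 - 6540 = -6476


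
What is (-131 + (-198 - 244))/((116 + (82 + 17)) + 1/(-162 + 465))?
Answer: -173619/65146 ≈ -2.6651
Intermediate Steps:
(-131 + (-198 - 244))/((116 + (82 + 17)) + 1/(-162 + 465)) = (-131 - 442)/((116 + 99) + 1/303) = -573/(215 + 1/303) = -573/65146/303 = -573*303/65146 = -173619/65146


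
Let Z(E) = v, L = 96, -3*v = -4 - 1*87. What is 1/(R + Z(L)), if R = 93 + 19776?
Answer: 3/59698 ≈ 5.0253e-5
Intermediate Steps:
v = 91/3 (v = -(-4 - 1*87)/3 = -(-4 - 87)/3 = -⅓*(-91) = 91/3 ≈ 30.333)
Z(E) = 91/3
R = 19869
1/(R + Z(L)) = 1/(19869 + 91/3) = 1/(59698/3) = 3/59698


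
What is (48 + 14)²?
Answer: 3844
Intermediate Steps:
(48 + 14)² = 62² = 3844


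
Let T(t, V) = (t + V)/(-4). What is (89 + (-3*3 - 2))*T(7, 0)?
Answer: -273/2 ≈ -136.50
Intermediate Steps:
T(t, V) = -V/4 - t/4 (T(t, V) = -(V + t)/4 = -V/4 - t/4)
(89 + (-3*3 - 2))*T(7, 0) = (89 + (-3*3 - 2))*(-1/4*0 - 1/4*7) = (89 + (-9 - 2))*(0 - 7/4) = (89 - 11)*(-7/4) = 78*(-7/4) = -273/2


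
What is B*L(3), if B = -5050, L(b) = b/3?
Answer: -5050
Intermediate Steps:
L(b) = b/3 (L(b) = b*(⅓) = b/3)
B*L(3) = -5050*3/3 = -5050*1 = -5050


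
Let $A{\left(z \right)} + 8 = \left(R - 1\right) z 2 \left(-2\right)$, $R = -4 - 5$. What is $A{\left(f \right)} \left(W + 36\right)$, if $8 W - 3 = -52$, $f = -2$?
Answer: $-2629$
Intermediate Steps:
$R = -9$ ($R = -4 - 5 = -9$)
$W = - \frac{49}{8}$ ($W = \frac{3}{8} + \frac{1}{8} \left(-52\right) = \frac{3}{8} - \frac{13}{2} = - \frac{49}{8} \approx -6.125$)
$A{\left(z \right)} = -8 + 40 z$ ($A{\left(z \right)} = -8 + \left(-9 - 1\right) z 2 \left(-2\right) = -8 - 10 \cdot 2 z \left(-2\right) = -8 - 10 \left(- 4 z\right) = -8 + 40 z$)
$A{\left(f \right)} \left(W + 36\right) = \left(-8 + 40 \left(-2\right)\right) \left(- \frac{49}{8} + 36\right) = \left(-8 - 80\right) \frac{239}{8} = \left(-88\right) \frac{239}{8} = -2629$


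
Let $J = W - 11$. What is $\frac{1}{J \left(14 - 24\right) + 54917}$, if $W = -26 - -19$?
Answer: $\frac{1}{55097} \approx 1.815 \cdot 10^{-5}$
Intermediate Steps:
$W = -7$ ($W = -26 + 19 = -7$)
$J = -18$ ($J = -7 - 11 = -18$)
$\frac{1}{J \left(14 - 24\right) + 54917} = \frac{1}{- 18 \left(14 - 24\right) + 54917} = \frac{1}{\left(-18\right) \left(-10\right) + 54917} = \frac{1}{180 + 54917} = \frac{1}{55097}$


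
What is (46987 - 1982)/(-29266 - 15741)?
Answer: -45005/45007 ≈ -0.99996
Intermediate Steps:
(46987 - 1982)/(-29266 - 15741) = 45005/(-45007) = 45005*(-1/45007) = -45005/45007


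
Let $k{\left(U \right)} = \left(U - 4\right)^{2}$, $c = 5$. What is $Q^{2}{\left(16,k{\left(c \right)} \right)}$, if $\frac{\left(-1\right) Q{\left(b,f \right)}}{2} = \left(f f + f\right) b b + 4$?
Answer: $1065024$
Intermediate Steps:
$k{\left(U \right)} = \left(-4 + U\right)^{2}$
$Q{\left(b,f \right)} = -8 - 2 b^{2} \left(f + f^{2}\right)$ ($Q{\left(b,f \right)} = - 2 \left(\left(f f + f\right) b b + 4\right) = - 2 \left(\left(f^{2} + f\right) b b + 4\right) = - 2 \left(\left(f + f^{2}\right) b b + 4\right) = - 2 \left(b \left(f + f^{2}\right) b + 4\right) = - 2 \left(b^{2} \left(f + f^{2}\right) + 4\right) = - 2 \left(4 + b^{2} \left(f + f^{2}\right)\right) = -8 - 2 b^{2} \left(f + f^{2}\right)$)
$Q^{2}{\left(16,k{\left(c \right)} \right)} = \left(-8 - 2 \left(-4 + 5\right)^{2} \cdot 16^{2} - 2 \cdot 16^{2} \left(\left(-4 + 5\right)^{2}\right)^{2}\right)^{2} = \left(-8 - 2 \cdot 1^{2} \cdot 256 - 512 \left(1^{2}\right)^{2}\right)^{2} = \left(-8 - 2 \cdot 256 - 512 \cdot 1^{2}\right)^{2} = \left(-8 - 512 - 512 \cdot 1\right)^{2} = \left(-8 - 512 - 512\right)^{2} = \left(-1032\right)^{2} = 1065024$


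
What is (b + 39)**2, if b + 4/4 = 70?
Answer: 11664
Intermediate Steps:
b = 69 (b = -1 + 70 = 69)
(b + 39)**2 = (69 + 39)**2 = 108**2 = 11664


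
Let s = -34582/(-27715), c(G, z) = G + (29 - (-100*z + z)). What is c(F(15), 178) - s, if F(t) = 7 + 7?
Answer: 489550893/27715 ≈ 17664.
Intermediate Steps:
F(t) = 14
c(G, z) = 29 + G + 99*z (c(G, z) = G + (29 - (-99)*z) = G + (29 + 99*z) = 29 + G + 99*z)
s = 34582/27715 (s = -34582*(-1/27715) = 34582/27715 ≈ 1.2478)
c(F(15), 178) - s = (29 + 14 + 99*178) - 1*34582/27715 = (29 + 14 + 17622) - 34582/27715 = 17665 - 34582/27715 = 489550893/27715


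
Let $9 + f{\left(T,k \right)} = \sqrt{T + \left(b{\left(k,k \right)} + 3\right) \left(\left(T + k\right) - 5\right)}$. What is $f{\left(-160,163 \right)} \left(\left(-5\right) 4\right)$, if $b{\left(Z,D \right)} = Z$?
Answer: $180 - 40 i \sqrt{123} \approx 180.0 - 443.62 i$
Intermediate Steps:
$f{\left(T,k \right)} = -9 + \sqrt{T + \left(3 + k\right) \left(-5 + T + k\right)}$ ($f{\left(T,k \right)} = -9 + \sqrt{T + \left(k + 3\right) \left(\left(T + k\right) - 5\right)} = -9 + \sqrt{T + \left(3 + k\right) \left(-5 + T + k\right)}$)
$f{\left(-160,163 \right)} \left(\left(-5\right) 4\right) = \left(-9 + \sqrt{-15 + 163^{2} - 326 + 4 \left(-160\right) - 26080}\right) \left(\left(-5\right) 4\right) = \left(-9 + \sqrt{-15 + 26569 - 326 - 640 - 26080}\right) \left(-20\right) = \left(-9 + \sqrt{-492}\right) \left(-20\right) = \left(-9 + 2 i \sqrt{123}\right) \left(-20\right) = 180 - 40 i \sqrt{123}$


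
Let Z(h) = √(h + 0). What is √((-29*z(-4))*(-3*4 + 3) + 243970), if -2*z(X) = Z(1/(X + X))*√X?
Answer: √(975880 + 261*√2)/2 ≈ 494.03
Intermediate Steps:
Z(h) = √h
z(X) = -√2*√X*√(1/X)/4 (z(X) = -√(1/(X + X))*√X/2 = -√(1/(2*X))*√X/2 = -√2*√(1/X)/2*√X/2 = -√2*√X*√(1/X)/4)
√((-29*z(-4))*(-3*4 + 3) + 243970) = √((-(-29)*√2*√(-4)*√(1/(-4))/4)*(-3*4 + 3) + 243970) = √((-(-29)*√2*2*I*√(-¼)/4)*(-12 + 3) + 243970) = √(-(-29)*√2*2*I*I/2/4*(-9) + 243970) = √(-29*√2/4*(-9) + 243970) = √(261*√2/4 + 243970) = √(243970 + 261*√2/4)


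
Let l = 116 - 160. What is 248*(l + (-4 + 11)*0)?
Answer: -10912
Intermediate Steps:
l = -44
248*(l + (-4 + 11)*0) = 248*(-44 + (-4 + 11)*0) = 248*(-44 + 7*0) = 248*(-44 + 0) = 248*(-44) = -10912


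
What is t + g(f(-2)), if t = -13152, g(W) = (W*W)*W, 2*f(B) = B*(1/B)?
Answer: -105215/8 ≈ -13152.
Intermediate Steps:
f(B) = ½ (f(B) = (B*(1/B))/2 = (B/B)/2 = (½)*1 = ½)
g(W) = W³ (g(W) = W²*W = W³)
t + g(f(-2)) = -13152 + (½)³ = -13152 + ⅛ = -105215/8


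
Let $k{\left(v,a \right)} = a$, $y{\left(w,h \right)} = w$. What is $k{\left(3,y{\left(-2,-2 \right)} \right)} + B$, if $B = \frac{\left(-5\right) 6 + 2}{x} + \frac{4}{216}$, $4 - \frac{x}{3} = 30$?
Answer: $- \frac{1139}{702} \approx -1.6225$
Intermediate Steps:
$x = -78$ ($x = 12 - 90 = -78$)
$B = \frac{265}{702}$ ($B = \frac{\left(-5\right) 6 + 2}{-78} + \frac{4}{216} = \left(-30 + 2\right) \left(- \frac{1}{78}\right) + 4 \cdot \frac{1}{216} = \left(-28\right) \left(- \frac{1}{78}\right) + \frac{1}{54} = \frac{14}{39} + \frac{1}{54} = \frac{265}{702} \approx 0.37749$)
$k{\left(3,y{\left(-2,-2 \right)} \right)} + B = -2 + \frac{265}{702} = - \frac{1139}{702}$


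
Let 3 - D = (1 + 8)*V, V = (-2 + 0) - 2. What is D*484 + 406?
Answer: 19282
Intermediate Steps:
V = -4 (V = -2 - 2 = -4)
D = 39 (D = 3 - (1 + 8)*(-4) = 3 - 9*(-4) = 3 - 1*(-36) = 3 + 36 = 39)
D*484 + 406 = 39*484 + 406 = 18876 + 406 = 19282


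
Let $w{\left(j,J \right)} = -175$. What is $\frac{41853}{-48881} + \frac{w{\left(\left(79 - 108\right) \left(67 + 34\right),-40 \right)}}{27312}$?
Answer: $- \frac{164520473}{190719696} \approx -0.86263$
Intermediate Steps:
$\frac{41853}{-48881} + \frac{w{\left(\left(79 - 108\right) \left(67 + 34\right),-40 \right)}}{27312} = \frac{41853}{-48881} - \frac{175}{27312} = 41853 \left(- \frac{1}{48881}\right) - \frac{175}{27312} = - \frac{5979}{6983} - \frac{175}{27312} = - \frac{164520473}{190719696}$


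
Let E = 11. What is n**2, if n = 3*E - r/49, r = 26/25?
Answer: 1632079201/1500625 ≈ 1087.6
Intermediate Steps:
r = 26/25 (r = 26*(1/25) = 26/25 ≈ 1.0400)
n = 40399/1225 (n = 3*11 - 26/(25*49) = 33 - 26/(25*49) = 33 - 1*26/1225 = 33 - 26/1225 = 40399/1225 ≈ 32.979)
n**2 = (40399/1225)**2 = 1632079201/1500625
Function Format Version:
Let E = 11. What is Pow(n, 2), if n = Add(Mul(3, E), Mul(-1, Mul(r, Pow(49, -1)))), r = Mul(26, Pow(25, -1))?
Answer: Rational(1632079201, 1500625) ≈ 1087.6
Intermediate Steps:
r = Rational(26, 25) (r = Mul(26, Rational(1, 25)) = Rational(26, 25) ≈ 1.0400)
n = Rational(40399, 1225) (n = Add(Mul(3, 11), Mul(-1, Mul(Rational(26, 25), Pow(49, -1)))) = Add(33, Mul(-1, Mul(Rational(26, 25), Rational(1, 49)))) = Add(33, Mul(-1, Rational(26, 1225))) = Add(33, Rational(-26, 1225)) = Rational(40399, 1225) ≈ 32.979)
Pow(n, 2) = Pow(Rational(40399, 1225), 2) = Rational(1632079201, 1500625)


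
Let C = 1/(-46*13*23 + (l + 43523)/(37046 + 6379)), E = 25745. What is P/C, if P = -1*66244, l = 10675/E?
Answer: 203707321730717072/223595325 ≈ 9.1105e+8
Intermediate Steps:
l = 2135/5149 (l = 10675/25745 = 10675*(1/25745) = 2135/5149 ≈ 0.41464)
P = -66244
C = -223595325/3075105997988 (C = 1/(-46*13*23 + (2135/5149 + 43523)/(37046 + 6379)) = 1/(-598*23 + (224102062/5149)/43425) = 1/(-13754 + (224102062/5149)*(1/43425)) = 1/(-13754 + 224102062/223595325) = 1/(-3075105997988/223595325) = -223595325/3075105997988 ≈ -7.2711e-5)
P/C = -66244/(-223595325/3075105997988) = -66244*(-3075105997988/223595325) = 203707321730717072/223595325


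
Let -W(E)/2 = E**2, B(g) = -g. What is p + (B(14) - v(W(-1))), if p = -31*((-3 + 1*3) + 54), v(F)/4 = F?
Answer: -1680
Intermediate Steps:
W(E) = -2*E**2
v(F) = 4*F
p = -1674 (p = -31*((-3 + 3) + 54) = -31*(0 + 54) = -31*54 = -1674)
p + (B(14) - v(W(-1))) = -1674 + (-1*14 - 4*(-2*(-1)**2)) = -1674 + (-14 - 4*(-2*1)) = -1674 + (-14 - 4*(-2)) = -1674 + (-14 - 1*(-8)) = -1674 + (-14 + 8) = -1674 - 6 = -1680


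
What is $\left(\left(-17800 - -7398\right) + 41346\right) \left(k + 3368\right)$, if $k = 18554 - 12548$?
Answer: $290069056$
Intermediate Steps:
$k = 6006$ ($k = 18554 - 12548 = 6006$)
$\left(\left(-17800 - -7398\right) + 41346\right) \left(k + 3368\right) = \left(\left(-17800 - -7398\right) + 41346\right) \left(6006 + 3368\right) = \left(\left(-17800 + 7398\right) + 41346\right) 9374 = \left(-10402 + 41346\right) 9374 = 30944 \cdot 9374 = 290069056$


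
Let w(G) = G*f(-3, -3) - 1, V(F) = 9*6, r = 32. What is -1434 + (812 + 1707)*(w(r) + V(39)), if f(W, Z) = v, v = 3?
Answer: 373897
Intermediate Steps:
f(W, Z) = 3
V(F) = 54
w(G) = -1 + 3*G (w(G) = G*3 - 1 = 3*G - 1 = -1 + 3*G)
-1434 + (812 + 1707)*(w(r) + V(39)) = -1434 + (812 + 1707)*((-1 + 3*32) + 54) = -1434 + 2519*((-1 + 96) + 54) = -1434 + 2519*(95 + 54) = -1434 + 2519*149 = -1434 + 375331 = 373897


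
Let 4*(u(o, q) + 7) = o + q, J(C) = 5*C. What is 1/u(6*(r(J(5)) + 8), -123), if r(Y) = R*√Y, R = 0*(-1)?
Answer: -4/103 ≈ -0.038835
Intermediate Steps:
R = 0
r(Y) = 0 (r(Y) = 0*√Y = 0)
u(o, q) = -7 + o/4 + q/4 (u(o, q) = -7 + (o + q)/4 = -7 + (o/4 + q/4) = -7 + o/4 + q/4)
1/u(6*(r(J(5)) + 8), -123) = 1/(-7 + (6*(0 + 8))/4 + (¼)*(-123)) = 1/(-7 + (6*8)/4 - 123/4) = 1/(-7 + (¼)*48 - 123/4) = 1/(-7 + 12 - 123/4) = 1/(-103/4) = -4/103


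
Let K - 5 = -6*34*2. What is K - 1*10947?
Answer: -11350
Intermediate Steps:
K = -403 (K = 5 - 6*34*2 = 5 - 204*2 = 5 - 408 = -403)
K - 1*10947 = -403 - 1*10947 = -403 - 10947 = -11350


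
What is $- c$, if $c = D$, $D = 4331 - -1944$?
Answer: $-6275$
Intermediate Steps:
$D = 6275$ ($D = 4331 + 1944 = 6275$)
$c = 6275$
$- c = \left(-1\right) 6275 = -6275$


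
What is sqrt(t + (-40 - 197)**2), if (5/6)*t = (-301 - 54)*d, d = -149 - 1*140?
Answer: sqrt(179283) ≈ 423.42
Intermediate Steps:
d = -289 (d = -149 - 140 = -289)
t = 123114 (t = 6*((-301 - 54)*(-289))/5 = 6*(-355*(-289))/5 = (6/5)*102595 = 123114)
sqrt(t + (-40 - 197)**2) = sqrt(123114 + (-40 - 197)**2) = sqrt(123114 + (-237)**2) = sqrt(123114 + 56169) = sqrt(179283)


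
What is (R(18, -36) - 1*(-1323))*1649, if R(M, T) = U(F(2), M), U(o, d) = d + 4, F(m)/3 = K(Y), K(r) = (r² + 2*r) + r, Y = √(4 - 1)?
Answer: 2217905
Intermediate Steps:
Y = √3 ≈ 1.7320
K(r) = r² + 3*r
F(m) = 3*√3*(3 + √3) (F(m) = 3*(√3*(3 + √3)) = 3*√3*(3 + √3))
U(o, d) = 4 + d
R(M, T) = 4 + M
(R(18, -36) - 1*(-1323))*1649 = ((4 + 18) - 1*(-1323))*1649 = (22 + 1323)*1649 = 1345*1649 = 2217905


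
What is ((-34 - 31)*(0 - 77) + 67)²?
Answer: 25725184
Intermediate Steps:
((-34 - 31)*(0 - 77) + 67)² = (-65*(-77) + 67)² = (5005 + 67)² = 5072² = 25725184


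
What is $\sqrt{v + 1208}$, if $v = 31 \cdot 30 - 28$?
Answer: $\sqrt{2110} \approx 45.935$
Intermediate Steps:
$v = 902$ ($v = 930 - 28 = 902$)
$\sqrt{v + 1208} = \sqrt{902 + 1208} = \sqrt{2110}$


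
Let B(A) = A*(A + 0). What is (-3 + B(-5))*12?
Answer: 264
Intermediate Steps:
B(A) = A² (B(A) = A*A = A²)
(-3 + B(-5))*12 = (-3 + (-5)²)*12 = (-3 + 25)*12 = 22*12 = 264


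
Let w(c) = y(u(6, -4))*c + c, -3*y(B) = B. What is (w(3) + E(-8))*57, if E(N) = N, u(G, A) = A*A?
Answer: -1197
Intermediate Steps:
u(G, A) = A²
y(B) = -B/3
w(c) = -13*c/3 (w(c) = (-⅓*(-4)²)*c + c = (-⅓*16)*c + c = -16*c/3 + c = -13*c/3)
(w(3) + E(-8))*57 = (-13/3*3 - 8)*57 = (-13 - 8)*57 = -21*57 = -1197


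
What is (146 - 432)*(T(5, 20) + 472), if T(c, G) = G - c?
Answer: -139282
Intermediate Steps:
(146 - 432)*(T(5, 20) + 472) = (146 - 432)*((20 - 1*5) + 472) = -286*((20 - 5) + 472) = -286*(15 + 472) = -286*487 = -139282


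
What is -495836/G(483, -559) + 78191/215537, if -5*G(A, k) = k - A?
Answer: -267136772319/112294777 ≈ -2378.9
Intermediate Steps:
G(A, k) = -k/5 + A/5 (G(A, k) = -(k - A)/5 = -k/5 + A/5)
-495836/G(483, -559) + 78191/215537 = -495836/(-⅕*(-559) + (⅕)*483) + 78191/215537 = -495836/(559/5 + 483/5) + 78191*(1/215537) = -495836/1042/5 + 78191/215537 = -495836*5/1042 + 78191/215537 = -1239590/521 + 78191/215537 = -267136772319/112294777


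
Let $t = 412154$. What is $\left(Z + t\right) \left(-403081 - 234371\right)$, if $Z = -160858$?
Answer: $-160189137792$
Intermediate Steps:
$\left(Z + t\right) \left(-403081 - 234371\right) = \left(-160858 + 412154\right) \left(-403081 - 234371\right) = 251296 \left(-637452\right) = -160189137792$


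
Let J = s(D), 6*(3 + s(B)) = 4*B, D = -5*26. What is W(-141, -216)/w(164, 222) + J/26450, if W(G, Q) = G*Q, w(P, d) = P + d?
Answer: 1208289883/15314550 ≈ 78.898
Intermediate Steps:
D = -130
s(B) = -3 + 2*B/3 (s(B) = -3 + (4*B)/6 = -3 + 2*B/3)
J = -269/3 (J = -3 + (⅔)*(-130) = -3 - 260/3 = -269/3 ≈ -89.667)
W(-141, -216)/w(164, 222) + J/26450 = (-141*(-216))/(164 + 222) - 269/3/26450 = 30456/386 - 269/3*1/26450 = 30456*(1/386) - 269/79350 = 15228/193 - 269/79350 = 1208289883/15314550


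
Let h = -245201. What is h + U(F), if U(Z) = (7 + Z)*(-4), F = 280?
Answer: -246349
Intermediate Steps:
U(Z) = -28 - 4*Z
h + U(F) = -245201 + (-28 - 4*280) = -245201 + (-28 - 1120) = -245201 - 1148 = -246349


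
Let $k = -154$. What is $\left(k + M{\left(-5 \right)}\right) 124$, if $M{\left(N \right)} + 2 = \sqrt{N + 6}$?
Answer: $-19220$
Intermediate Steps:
$M{\left(N \right)} = -2 + \sqrt{6 + N}$ ($M{\left(N \right)} = -2 + \sqrt{N + 6} = -2 + \sqrt{6 + N}$)
$\left(k + M{\left(-5 \right)}\right) 124 = \left(-154 - \left(2 - \sqrt{6 - 5}\right)\right) 124 = \left(-154 - \left(2 - \sqrt{1}\right)\right) 124 = \left(-154 + \left(-2 + 1\right)\right) 124 = \left(-154 - 1\right) 124 = \left(-155\right) 124 = -19220$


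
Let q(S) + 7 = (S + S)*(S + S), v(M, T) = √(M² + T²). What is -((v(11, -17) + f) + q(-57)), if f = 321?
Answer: -13310 - √410 ≈ -13330.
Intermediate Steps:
q(S) = -7 + 4*S² (q(S) = -7 + (S + S)*(S + S) = -7 + (2*S)*(2*S) = -7 + 4*S²)
-((v(11, -17) + f) + q(-57)) = -((√(11² + (-17)²) + 321) + (-7 + 4*(-57)²)) = -((√(121 + 289) + 321) + (-7 + 4*3249)) = -((√410 + 321) + (-7 + 12996)) = -((321 + √410) + 12989) = -(13310 + √410) = -13310 - √410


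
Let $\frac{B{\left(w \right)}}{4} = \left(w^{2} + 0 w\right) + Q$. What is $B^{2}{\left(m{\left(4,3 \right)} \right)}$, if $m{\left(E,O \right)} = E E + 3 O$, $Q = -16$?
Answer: $5934096$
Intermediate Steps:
$m{\left(E,O \right)} = E^{2} + 3 O$
$B{\left(w \right)} = -64 + 4 w^{2}$ ($B{\left(w \right)} = 4 \left(\left(w^{2} + 0 w\right) - 16\right) = 4 \left(\left(w^{2} + 0\right) - 16\right) = 4 \left(w^{2} - 16\right) = 4 \left(-16 + w^{2}\right) = -64 + 4 w^{2}$)
$B^{2}{\left(m{\left(4,3 \right)} \right)} = \left(-64 + 4 \left(4^{2} + 3 \cdot 3\right)^{2}\right)^{2} = \left(-64 + 4 \left(16 + 9\right)^{2}\right)^{2} = \left(-64 + 4 \cdot 25^{2}\right)^{2} = \left(-64 + 4 \cdot 625\right)^{2} = \left(-64 + 2500\right)^{2} = 2436^{2} = 5934096$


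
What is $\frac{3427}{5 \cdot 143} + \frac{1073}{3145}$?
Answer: $\frac{62406}{12155} \approx 5.1342$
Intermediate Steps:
$\frac{3427}{5 \cdot 143} + \frac{1073}{3145} = \frac{3427}{715} + 1073 \cdot \frac{1}{3145} = 3427 \cdot \frac{1}{715} + \frac{29}{85} = \frac{3427}{715} + \frac{29}{85} = \frac{62406}{12155}$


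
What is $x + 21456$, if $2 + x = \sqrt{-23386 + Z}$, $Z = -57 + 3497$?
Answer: $21454 + i \sqrt{19946} \approx 21454.0 + 141.23 i$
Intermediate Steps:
$Z = 3440$
$x = -2 + i \sqrt{19946}$ ($x = -2 + \sqrt{-23386 + 3440} = -2 + \sqrt{-19946} = -2 + i \sqrt{19946} \approx -2.0 + 141.23 i$)
$x + 21456 = \left(-2 + i \sqrt{19946}\right) + 21456 = 21454 + i \sqrt{19946}$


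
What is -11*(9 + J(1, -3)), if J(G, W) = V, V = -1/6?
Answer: -583/6 ≈ -97.167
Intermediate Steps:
V = -⅙ (V = -1*⅙ = -⅙ ≈ -0.16667)
J(G, W) = -⅙
-11*(9 + J(1, -3)) = -11*(9 - ⅙) = -11*53/6 = -583/6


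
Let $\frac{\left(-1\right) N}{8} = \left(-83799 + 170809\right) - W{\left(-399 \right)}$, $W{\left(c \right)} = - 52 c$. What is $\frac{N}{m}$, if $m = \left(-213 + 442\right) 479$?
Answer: $- \frac{530096}{109691} \approx -4.8326$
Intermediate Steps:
$m = 109691$ ($m = 229 \cdot 479 = 109691$)
$N = -530096$ ($N = - 8 \left(\left(-83799 + 170809\right) - \left(-52\right) \left(-399\right)\right) = - 8 \left(87010 - 20748\right) = \left(-8\right) 66262 = -530096$)
$\frac{N}{m} = - \frac{530096}{109691}$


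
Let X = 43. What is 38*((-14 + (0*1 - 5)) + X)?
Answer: 912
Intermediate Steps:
38*((-14 + (0*1 - 5)) + X) = 38*((-14 + (0*1 - 5)) + 43) = 38*((-14 + (0 - 5)) + 43) = 38*((-14 - 5) + 43) = 38*(-19 + 43) = 38*24 = 912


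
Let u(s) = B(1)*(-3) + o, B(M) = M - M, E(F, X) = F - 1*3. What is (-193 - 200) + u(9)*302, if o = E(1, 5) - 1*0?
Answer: -997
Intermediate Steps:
E(F, X) = -3 + F (E(F, X) = F - 3 = -3 + F)
o = -2 (o = (-3 + 1) - 1*0 = -2 + 0 = -2)
B(M) = 0
u(s) = -2 (u(s) = 0*(-3) - 2 = 0 - 2 = -2)
(-193 - 200) + u(9)*302 = (-193 - 200) - 2*302 = -393 - 604 = -997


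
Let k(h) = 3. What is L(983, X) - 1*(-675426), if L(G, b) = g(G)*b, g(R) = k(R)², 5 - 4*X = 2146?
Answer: 2682435/4 ≈ 6.7061e+5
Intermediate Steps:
X = -2141/4 (X = 5/4 - ¼*2146 = 5/4 - 1073/2 = -2141/4 ≈ -535.25)
g(R) = 9 (g(R) = 3² = 9)
L(G, b) = 9*b
L(983, X) - 1*(-675426) = 9*(-2141/4) - 1*(-675426) = -19269/4 + 675426 = 2682435/4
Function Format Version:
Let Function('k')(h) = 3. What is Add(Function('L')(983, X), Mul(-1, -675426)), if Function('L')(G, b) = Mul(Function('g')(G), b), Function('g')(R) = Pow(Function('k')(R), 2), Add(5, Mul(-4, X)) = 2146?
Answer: Rational(2682435, 4) ≈ 6.7061e+5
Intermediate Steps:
X = Rational(-2141, 4) (X = Add(Rational(5, 4), Mul(Rational(-1, 4), 2146)) = Add(Rational(5, 4), Rational(-1073, 2)) = Rational(-2141, 4) ≈ -535.25)
Function('g')(R) = 9 (Function('g')(R) = Pow(3, 2) = 9)
Function('L')(G, b) = Mul(9, b)
Add(Function('L')(983, X), Mul(-1, -675426)) = Add(Mul(9, Rational(-2141, 4)), Mul(-1, -675426)) = Add(Rational(-19269, 4), 675426) = Rational(2682435, 4)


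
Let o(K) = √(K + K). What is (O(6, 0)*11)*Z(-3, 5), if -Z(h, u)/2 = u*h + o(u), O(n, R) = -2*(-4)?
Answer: 2640 - 176*√10 ≈ 2083.4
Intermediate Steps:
O(n, R) = 8
o(K) = √2*√K (o(K) = √(2*K) = √2*√K)
Z(h, u) = -2*h*u - 2*√2*√u (Z(h, u) = -2*(u*h + √2*√u) = -2*(h*u + √2*√u) = -2*h*u - 2*√2*√u)
(O(6, 0)*11)*Z(-3, 5) = (8*11)*(-2*(-3)*5 - 2*√2*√5) = 88*(30 - 2*√10) = 2640 - 176*√10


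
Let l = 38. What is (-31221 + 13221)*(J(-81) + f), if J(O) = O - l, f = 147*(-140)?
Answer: 372582000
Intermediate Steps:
f = -20580
J(O) = -38 + O (J(O) = O - 1*38 = O - 38 = -38 + O)
(-31221 + 13221)*(J(-81) + f) = (-31221 + 13221)*((-38 - 81) - 20580) = -18000*(-119 - 20580) = -18000*(-20699) = 372582000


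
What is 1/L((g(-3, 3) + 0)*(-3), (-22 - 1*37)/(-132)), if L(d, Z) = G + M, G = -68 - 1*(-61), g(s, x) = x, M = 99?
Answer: 1/92 ≈ 0.010870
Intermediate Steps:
G = -7 (G = -68 + 61 = -7)
L(d, Z) = 92 (L(d, Z) = -7 + 99 = 92)
1/L((g(-3, 3) + 0)*(-3), (-22 - 1*37)/(-132)) = 1/92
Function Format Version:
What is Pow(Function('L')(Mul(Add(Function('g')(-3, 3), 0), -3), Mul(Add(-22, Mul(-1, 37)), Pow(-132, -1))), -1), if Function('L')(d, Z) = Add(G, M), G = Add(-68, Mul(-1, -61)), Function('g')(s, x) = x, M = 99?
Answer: Rational(1, 92) ≈ 0.010870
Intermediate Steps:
G = -7 (G = Add(-68, 61) = -7)
Function('L')(d, Z) = 92 (Function('L')(d, Z) = Add(-7, 99) = 92)
Pow(Function('L')(Mul(Add(Function('g')(-3, 3), 0), -3), Mul(Add(-22, Mul(-1, 37)), Pow(-132, -1))), -1) = Pow(92, -1) = Rational(1, 92)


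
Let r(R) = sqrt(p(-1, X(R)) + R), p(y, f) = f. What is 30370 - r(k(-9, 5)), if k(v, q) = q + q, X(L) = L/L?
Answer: 30370 - sqrt(11) ≈ 30367.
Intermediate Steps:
X(L) = 1
k(v, q) = 2*q
r(R) = sqrt(1 + R)
30370 - r(k(-9, 5)) = 30370 - sqrt(1 + 2*5) = 30370 - sqrt(1 + 10) = 30370 - sqrt(11)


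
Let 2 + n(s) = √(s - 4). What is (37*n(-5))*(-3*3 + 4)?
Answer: 370 - 555*I ≈ 370.0 - 555.0*I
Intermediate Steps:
n(s) = -2 + √(-4 + s) (n(s) = -2 + √(s - 4) = -2 + √(-4 + s))
(37*n(-5))*(-3*3 + 4) = (37*(-2 + √(-4 - 5)))*(-3*3 + 4) = (37*(-2 + √(-9)))*(-9 + 4) = (37*(-2 + 3*I))*(-5) = (-74 + 111*I)*(-5) = 370 - 555*I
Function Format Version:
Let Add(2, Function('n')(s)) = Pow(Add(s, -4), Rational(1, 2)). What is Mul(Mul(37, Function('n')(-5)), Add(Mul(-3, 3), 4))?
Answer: Add(370, Mul(-555, I)) ≈ Add(370.00, Mul(-555.00, I))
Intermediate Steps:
Function('n')(s) = Add(-2, Pow(Add(-4, s), Rational(1, 2))) (Function('n')(s) = Add(-2, Pow(Add(s, -4), Rational(1, 2))) = Add(-2, Pow(Add(-4, s), Rational(1, 2))))
Mul(Mul(37, Function('n')(-5)), Add(Mul(-3, 3), 4)) = Mul(Mul(37, Add(-2, Pow(Add(-4, -5), Rational(1, 2)))), Add(Mul(-3, 3), 4)) = Mul(Mul(37, Add(-2, Pow(-9, Rational(1, 2)))), Add(-9, 4)) = Mul(Mul(37, Add(-2, Mul(3, I))), -5) = Mul(Add(-74, Mul(111, I)), -5) = Add(370, Mul(-555, I))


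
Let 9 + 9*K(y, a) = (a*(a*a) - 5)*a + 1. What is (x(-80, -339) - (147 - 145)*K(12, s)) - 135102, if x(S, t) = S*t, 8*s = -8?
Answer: -971834/9 ≈ -1.0798e+5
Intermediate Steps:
s = -1 (s = (⅛)*(-8) = -1)
K(y, a) = -8/9 + a*(-5 + a³)/9 (K(y, a) = -1 + ((a*(a*a) - 5)*a + 1)/9 = -1 + ((a*a² - 5)*a + 1)/9 = -1 + ((a³ - 5)*a + 1)/9 = -1 + ((-5 + a³)*a + 1)/9 = -1 + (a*(-5 + a³) + 1)/9 = -1 + (1 + a*(-5 + a³))/9 = -1 + (⅑ + a*(-5 + a³)/9) = -8/9 + a*(-5 + a³)/9)
(x(-80, -339) - (147 - 145)*K(12, s)) - 135102 = (-80*(-339) - (147 - 145)*(-8/9 - 5/9*(-1) + (⅑)*(-1)⁴)) - 135102 = (27120 - 2*(-8/9 + 5/9 + (⅑)*1)) - 135102 = (27120 - 2*(-8/9 + 5/9 + ⅑)) - 135102 = (27120 - 2*(-2)/9) - 135102 = (27120 - 1*(-4/9)) - 135102 = (27120 + 4/9) - 135102 = 244084/9 - 135102 = -971834/9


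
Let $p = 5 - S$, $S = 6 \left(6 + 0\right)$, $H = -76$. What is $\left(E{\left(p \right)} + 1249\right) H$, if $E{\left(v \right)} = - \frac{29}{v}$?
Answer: $- \frac{2944848}{31} \approx -94995.0$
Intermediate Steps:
$S = 36$ ($S = 6 \cdot 6 = 36$)
$p = -31$ ($p = 5 - 36 = -31$)
$\left(E{\left(p \right)} + 1249\right) H = \left(- \frac{29}{-31} + 1249\right) \left(-76\right) = \left(\left(-29\right) \left(- \frac{1}{31}\right) + 1249\right) \left(-76\right) = \left(\frac{29}{31} + 1249\right) \left(-76\right) = \frac{38748}{31} \left(-76\right) = - \frac{2944848}{31}$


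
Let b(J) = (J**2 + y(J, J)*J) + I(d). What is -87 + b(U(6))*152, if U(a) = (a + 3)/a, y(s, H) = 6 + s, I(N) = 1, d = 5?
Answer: 2117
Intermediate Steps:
U(a) = (3 + a)/a
b(J) = 1 + J**2 + J*(6 + J) (b(J) = (J**2 + (6 + J)*J) + 1 = (J**2 + J*(6 + J)) + 1 = 1 + J**2 + J*(6 + J))
-87 + b(U(6))*152 = -87 + (1 + ((3 + 6)/6)**2 + ((3 + 6)/6)*(6 + (3 + 6)/6))*152 = -87 + (1 + ((1/6)*9)**2 + ((1/6)*9)*(6 + (1/6)*9))*152 = -87 + (1 + (3/2)**2 + 3*(6 + 3/2)/2)*152 = -87 + (1 + 9/4 + (3/2)*(15/2))*152 = -87 + (1 + 9/4 + 45/4)*152 = -87 + (29/2)*152 = -87 + 2204 = 2117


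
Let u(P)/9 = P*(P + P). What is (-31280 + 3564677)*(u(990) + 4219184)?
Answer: 77243535282648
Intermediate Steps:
u(P) = 18*P**2 (u(P) = 9*(P*(P + P)) = 9*(P*(2*P)) = 9*(2*P**2) = 18*P**2)
(-31280 + 3564677)*(u(990) + 4219184) = (-31280 + 3564677)*(18*990**2 + 4219184) = 3533397*(18*980100 + 4219184) = 3533397*(17641800 + 4219184) = 3533397*21860984 = 77243535282648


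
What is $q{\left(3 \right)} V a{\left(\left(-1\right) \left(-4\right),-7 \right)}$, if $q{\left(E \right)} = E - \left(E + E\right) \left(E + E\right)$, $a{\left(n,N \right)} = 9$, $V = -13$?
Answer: $3861$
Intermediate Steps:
$q{\left(E \right)} = E - 4 E^{2}$ ($q{\left(E \right)} = E - 2 E 2 E = E - 4 E^{2}$)
$q{\left(3 \right)} V a{\left(\left(-1\right) \left(-4\right),-7 \right)} = 3 \left(1 - 12\right) \left(-13\right) 9 = 3 \left(-11\right) \left(-13\right) 9 = \left(-33\right) \left(-13\right) 9 = 429 \cdot 9 = 3861$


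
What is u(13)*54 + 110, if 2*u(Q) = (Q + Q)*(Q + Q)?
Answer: 18362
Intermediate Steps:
u(Q) = 2*Q² (u(Q) = ((Q + Q)*(Q + Q))/2 = ((2*Q)*(2*Q))/2 = (4*Q²)/2 = 2*Q²)
u(13)*54 + 110 = (2*13²)*54 + 110 = (2*169)*54 + 110 = 338*54 + 110 = 18252 + 110 = 18362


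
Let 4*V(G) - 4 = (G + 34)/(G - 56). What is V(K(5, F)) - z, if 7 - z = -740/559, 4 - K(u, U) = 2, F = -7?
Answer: -25123/3354 ≈ -7.4905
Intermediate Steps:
K(u, U) = 2 (K(u, U) = 4 - 1*2 = 4 - 2 = 2)
V(G) = 1 + (34 + G)/(4*(-56 + G)) (V(G) = 1 + ((G + 34)/(G - 56))/4 = 1 + ((34 + G)/(-56 + G))/4 = 1 + (34 + G)/(4*(-56 + G)))
z = 4653/559 (z = 7 - (-740)/559 = 7 - 1*(-740/559) = 7 + 740/559 = 4653/559 ≈ 8.3238)
V(K(5, F)) - z = 5*(-38 + 2)/(4*(-56 + 2)) - 1*4653/559 = (5/4)*(-36)/(-54) - 4653/559 = (5/4)*(-1/54)*(-36) - 4653/559 = 5/6 - 4653/559 = -25123/3354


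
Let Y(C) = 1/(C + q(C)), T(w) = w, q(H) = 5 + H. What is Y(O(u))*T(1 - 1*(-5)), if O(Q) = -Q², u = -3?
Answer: -6/13 ≈ -0.46154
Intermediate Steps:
Y(C) = 1/(5 + 2*C) (Y(C) = 1/(C + (5 + C)) = 1/(5 + 2*C))
Y(O(u))*T(1 - 1*(-5)) = (1 - 1*(-5))/(5 + 2*(-1*(-3)²)) = (1 + 5)/(5 + 2*(-1*9)) = 6/(5 + 2*(-9)) = 6/(5 - 18) = 6/(-13) = -1/13*6 = -6/13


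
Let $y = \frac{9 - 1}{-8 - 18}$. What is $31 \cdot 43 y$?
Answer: $- \frac{5332}{13} \approx -410.15$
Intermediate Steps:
$y = - \frac{4}{13}$ ($y = \frac{8}{-26} = 8 \left(- \frac{1}{26}\right) = - \frac{4}{13} \approx -0.30769$)
$31 \cdot 43 y = 31 \cdot 43 \left(- \frac{4}{13}\right) = 1333 \left(- \frac{4}{13}\right) = - \frac{5332}{13}$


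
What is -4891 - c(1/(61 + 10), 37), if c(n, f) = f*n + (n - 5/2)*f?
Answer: -681535/142 ≈ -4799.5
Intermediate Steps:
c(n, f) = f*n + f*(-5/2 + n) (c(n, f) = f*n + (n - 5*½)*f = f*n + (n - 5/2)*f = f*n + (-5/2 + n)*f = f*n + f*(-5/2 + n))
-4891 - c(1/(61 + 10), 37) = -4891 - 37*(-5 + 4/(61 + 10))/2 = -4891 - 37*(-5 + 4/71)/2 = -4891 - 37*(-351)/(2*71) = -4891 - 1*(-12987/142) = -4891 + 12987/142 = -681535/142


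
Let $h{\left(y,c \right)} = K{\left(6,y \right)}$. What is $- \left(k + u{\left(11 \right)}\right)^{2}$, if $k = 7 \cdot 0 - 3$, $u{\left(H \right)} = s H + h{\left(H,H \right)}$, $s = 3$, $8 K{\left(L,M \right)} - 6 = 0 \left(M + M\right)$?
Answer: $- \frac{15129}{16} \approx -945.56$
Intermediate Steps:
$K{\left(L,M \right)} = \frac{3}{4}$ ($K{\left(L,M \right)} = \frac{3}{4} + \frac{0 \left(M + M\right)}{8} = \frac{3}{4} + \frac{0 \cdot 2 M}{8} = \frac{3}{4} + \frac{1}{8} \cdot 0 = \frac{3}{4} + 0 = \frac{3}{4}$)
$h{\left(y,c \right)} = \frac{3}{4}$
$u{\left(H \right)} = \frac{3}{4} + 3 H$ ($u{\left(H \right)} = 3 H + \frac{3}{4} = \frac{3}{4} + 3 H$)
$k = -3$ ($k = 0 - 3 = -3$)
$- \left(k + u{\left(11 \right)}\right)^{2} = - \left(-3 + \left(\frac{3}{4} + 3 \cdot 11\right)\right)^{2} = - \left(-3 + \left(\frac{3}{4} + 33\right)\right)^{2} = - \left(-3 + \frac{135}{4}\right)^{2} = - \left(\frac{123}{4}\right)^{2} = \left(-1\right) \frac{15129}{16} = - \frac{15129}{16}$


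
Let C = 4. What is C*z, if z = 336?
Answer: 1344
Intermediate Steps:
C*z = 4*336 = 1344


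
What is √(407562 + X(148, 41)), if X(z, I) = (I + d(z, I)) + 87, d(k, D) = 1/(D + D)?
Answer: 3*√304589738/82 ≈ 638.51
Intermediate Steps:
d(k, D) = 1/(2*D)
X(z, I) = 87 + I + 1/(2*I) (X(z, I) = (I + 1/(2*I)) + 87 = 87 + I + 1/(2*I))
√(407562 + X(148, 41)) = √(407562 + (87 + 41 + (½)/41)) = √(407562 + (87 + 41 + (½)*(1/41))) = √(407562 + (87 + 41 + 1/82)) = √(407562 + 10497/82) = √(33430581/82) = 3*√304589738/82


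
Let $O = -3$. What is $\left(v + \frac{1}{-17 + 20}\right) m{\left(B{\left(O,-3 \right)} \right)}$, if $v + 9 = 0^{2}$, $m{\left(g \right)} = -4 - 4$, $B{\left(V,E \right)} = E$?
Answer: $\frac{208}{3} \approx 69.333$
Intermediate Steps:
$m{\left(g \right)} = -8$
$v = -9$ ($v = -9 + 0^{2} = -9 + 0 = -9$)
$\left(v + \frac{1}{-17 + 20}\right) m{\left(B{\left(O,-3 \right)} \right)} = \left(-9 + \frac{1}{-17 + 20}\right) \left(-8\right) = \left(-9 + \frac{1}{3}\right) \left(-8\right) = \left(- \frac{26}{3}\right) \left(-8\right) = \frac{208}{3}$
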